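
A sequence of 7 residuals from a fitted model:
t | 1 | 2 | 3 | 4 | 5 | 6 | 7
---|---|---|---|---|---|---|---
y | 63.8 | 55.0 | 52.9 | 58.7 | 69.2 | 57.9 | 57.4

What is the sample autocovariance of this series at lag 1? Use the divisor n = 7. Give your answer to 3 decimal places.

-0.744

Mean ȳ = (63.8 + 55.0 + 52.9 + 58.7 + 69.2 + 57.9 + 57.4)/7 = 59.2714
Deviations: 4.5286, -4.2714, -6.3714, -0.5714, 9.9286, -1.3714, -1.8714
Σ_{t=1}^{6}(y_t−ȳ)(y_{t+1}−ȳ) = -5.2108
γ_1 = -5.2108 / 7 = -0.744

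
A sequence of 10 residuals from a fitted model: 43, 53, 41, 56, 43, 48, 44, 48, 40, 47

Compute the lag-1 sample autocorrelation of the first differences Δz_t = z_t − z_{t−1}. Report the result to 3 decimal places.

First differences Δz: 10, -12, 15, -13, 5, -4, 4, -8, 7
Mean of differences = 0.4444
Numerator Σ(Δz_t−Δz̄)(Δz_{t+1}−Δz̄) = -678.4198
Denominator Σ(Δz_t−Δz̄)² = 806.2222
r_1(Δz) = -678.4198 / 806.2222 = -0.841

-0.841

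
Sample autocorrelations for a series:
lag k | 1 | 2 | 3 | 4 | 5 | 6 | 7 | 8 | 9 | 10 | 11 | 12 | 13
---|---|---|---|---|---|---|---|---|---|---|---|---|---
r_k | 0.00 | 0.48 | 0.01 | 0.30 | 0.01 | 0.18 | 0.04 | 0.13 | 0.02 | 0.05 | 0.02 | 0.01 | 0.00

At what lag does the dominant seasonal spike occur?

2

The largest autocorrelation is r_2 = 0.48, with weaker echoes at lags 4 (0.30) and 6 (0.18); the remaining lags stay at or below 0.13.
The dominant spike at lag 2 indicates a seasonal period of 2.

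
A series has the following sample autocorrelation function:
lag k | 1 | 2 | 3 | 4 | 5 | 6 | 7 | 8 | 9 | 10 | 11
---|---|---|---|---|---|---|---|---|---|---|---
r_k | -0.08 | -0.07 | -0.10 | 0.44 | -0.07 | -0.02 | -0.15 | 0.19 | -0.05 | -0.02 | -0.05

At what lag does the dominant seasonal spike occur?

4

The largest autocorrelation is r_4 = 0.44, with a weaker echo at lag 8 (0.19); the remaining lags stay at or below -0.02.
The dominant spike at lag 4 indicates a seasonal period of 4.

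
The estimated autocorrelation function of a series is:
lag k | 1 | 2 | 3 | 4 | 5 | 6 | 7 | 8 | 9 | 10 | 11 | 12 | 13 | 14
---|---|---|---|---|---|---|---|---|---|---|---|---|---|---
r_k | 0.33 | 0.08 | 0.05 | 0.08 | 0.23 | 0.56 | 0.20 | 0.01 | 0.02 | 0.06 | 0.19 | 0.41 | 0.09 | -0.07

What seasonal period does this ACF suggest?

The largest autocorrelation is r_6 = 0.56, with a weaker echo at lag 12 (0.41); the remaining lags stay at or below 0.33. The elevated value at lag 1 (0.33), dropping to 0.08 at lag 2, reflects decaying short-term dependence rather than seasonality.
The dominant spike at lag 6 indicates a seasonal period of 6.

6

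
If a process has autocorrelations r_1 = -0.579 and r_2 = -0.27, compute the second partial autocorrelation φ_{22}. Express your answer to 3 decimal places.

-0.910

φ_{22} = (r_2 − r_1²) / (1 − r_1²)
r_1² = (-0.579)² = 0.335241
Numerator = -0.27 − 0.3352 = -0.6052; denominator = 1 − 0.3352 = 0.6648
φ_{22} = -0.6052 / 0.6648 = -0.910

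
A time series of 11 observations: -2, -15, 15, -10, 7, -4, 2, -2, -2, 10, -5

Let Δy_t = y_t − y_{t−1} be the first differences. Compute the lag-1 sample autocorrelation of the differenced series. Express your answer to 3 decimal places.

-0.798

First differences Δy: -13, 30, -25, 17, -11, 6, -4, 0, 12, -15
Mean of differences = -0.3000
Numerator Σ(Δy_t−Δȳ)(Δy_{t+1}−Δȳ) = -2014.5900
Denominator Σ(Δy_t−Δȳ)² = 2524.1000
r_1(Δy) = -2014.5900 / 2524.1000 = -0.798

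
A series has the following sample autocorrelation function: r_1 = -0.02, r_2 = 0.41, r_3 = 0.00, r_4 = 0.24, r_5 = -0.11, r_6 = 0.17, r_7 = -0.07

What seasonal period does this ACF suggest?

2

The largest autocorrelation is r_2 = 0.41, with weaker echoes at lags 4 (0.24) and 6 (0.17); the remaining lags stay at or below 0.00.
The dominant spike at lag 2 indicates a seasonal period of 2.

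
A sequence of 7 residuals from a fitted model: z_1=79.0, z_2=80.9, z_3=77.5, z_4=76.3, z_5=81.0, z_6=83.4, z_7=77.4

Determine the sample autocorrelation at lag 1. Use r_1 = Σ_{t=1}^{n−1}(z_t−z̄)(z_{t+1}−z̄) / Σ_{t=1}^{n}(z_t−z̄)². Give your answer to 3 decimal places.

-0.106

Mean z̄ = (79.0 + 80.9 + 77.5 + 76.3 + 81.0 + 83.4 + 77.4)/7 = 79.3571
Σ(z_t−z̄)(z_{t+1}−z̄) = (-0.5510) + (-2.8653) + (5.6776) + (-5.0224) + (6.6418) + (-7.9124) = -4.0318
Denominator Σ(z_t−z̄)² = 38.1771
r_1 = -4.0318 / 38.1771 = -0.106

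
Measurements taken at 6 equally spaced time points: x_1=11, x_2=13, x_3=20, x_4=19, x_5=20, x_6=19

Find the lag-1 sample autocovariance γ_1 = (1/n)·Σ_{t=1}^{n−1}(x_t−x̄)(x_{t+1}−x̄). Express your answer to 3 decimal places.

Mean x̄ = (11 + 13 + 20 + 19 + 20 + 19)/6 = 17.0000
Σ_{t=1}^{5}(x_t−x̄)(x_{t+1}−x̄) = 30.0000
γ_1 = 30.0000 / 6 = 5.000

5.000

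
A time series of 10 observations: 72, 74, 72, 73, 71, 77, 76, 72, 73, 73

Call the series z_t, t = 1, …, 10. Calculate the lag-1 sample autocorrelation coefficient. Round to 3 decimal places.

Mean z̄ = (72 + 74 + 72 + 73 + 71 + 77 + 76 + 72 + 73 + 73)/10 = 73.3000
Numerator Σ_{t=1}^{9}(z_t−z̄)(z_{t+1}−z̄) = -2.2900
Denominator Σ(z_t−z̄)² = 32.1000
r_1 = -2.2900 / 32.1000 = -0.071

-0.071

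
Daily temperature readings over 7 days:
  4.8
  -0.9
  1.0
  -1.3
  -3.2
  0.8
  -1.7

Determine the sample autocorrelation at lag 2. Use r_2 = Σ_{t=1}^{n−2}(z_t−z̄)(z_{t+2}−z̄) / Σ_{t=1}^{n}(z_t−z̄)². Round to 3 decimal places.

Mean z̄ = (4.8 − 0.9 + 1.0 − 1.3 − 3.2 + 0.8 − 1.7)/7 = -0.0714
Deviations from mean: 4.8714, -0.8286, 1.0714, -1.2286, -3.1286, 0.8714, -1.6286
Σ(z_t−z̄)(z_{t+2}−z̄) = (5.2194) + (1.0180) + (-3.3520) + (-1.0706) + (5.0951) = 6.9098
Denominator Σ(z_t−z̄)² = 40.2743
r_2 = 6.9098 / 40.2743 = 0.172

0.172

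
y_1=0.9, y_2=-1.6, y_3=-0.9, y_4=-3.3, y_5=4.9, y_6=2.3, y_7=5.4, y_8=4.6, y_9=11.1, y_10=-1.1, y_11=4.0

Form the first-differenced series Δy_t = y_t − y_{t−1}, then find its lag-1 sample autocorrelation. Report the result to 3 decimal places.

-0.645

First differences Δy: -2.5, 0.7, -2.4, 8.2, -2.6, 3.1, -0.8, 6.5, -12.2, 5.1
Mean of differences = 0.3100
Numerator Σ(Δy_t−Δȳ)(Δy_{t+1}−Δȳ) = -201.9411
Denominator Σ(Δy_t−Δȳ)² = 312.8890
r_1(Δy) = -201.9411 / 312.8890 = -0.645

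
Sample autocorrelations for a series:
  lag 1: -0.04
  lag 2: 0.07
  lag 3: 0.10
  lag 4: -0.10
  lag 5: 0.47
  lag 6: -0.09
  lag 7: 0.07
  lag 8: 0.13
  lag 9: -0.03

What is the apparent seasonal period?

5

The largest autocorrelation is r_5 = 0.47; the remaining lags stay at or below 0.13.
The dominant spike at lag 5 indicates a seasonal period of 5.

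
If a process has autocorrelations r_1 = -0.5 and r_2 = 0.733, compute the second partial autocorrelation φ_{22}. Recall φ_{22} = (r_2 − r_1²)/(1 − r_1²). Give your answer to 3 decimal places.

0.644

φ_{22} = (r_2 − r_1²) / (1 − r_1²)
r_1² = (-0.5)² = 0.25
Numerator = 0.733 − 0.2500 = 0.4830; denominator = 1 − 0.2500 = 0.7500
φ_{22} = 0.4830 / 0.7500 = 0.644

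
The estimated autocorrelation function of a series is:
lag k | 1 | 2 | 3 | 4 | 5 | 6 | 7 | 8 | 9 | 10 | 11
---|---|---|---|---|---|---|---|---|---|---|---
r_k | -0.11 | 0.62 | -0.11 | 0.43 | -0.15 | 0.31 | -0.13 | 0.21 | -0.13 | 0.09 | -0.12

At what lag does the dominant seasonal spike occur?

2

The largest autocorrelation is r_2 = 0.62, with weaker echoes at lags 4 (0.43), 6 (0.31) and 8 (0.21); the remaining lags stay at or below 0.09.
The dominant spike at lag 2 indicates a seasonal period of 2.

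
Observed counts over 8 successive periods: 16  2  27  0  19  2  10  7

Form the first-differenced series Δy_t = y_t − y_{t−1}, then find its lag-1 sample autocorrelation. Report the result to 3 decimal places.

-0.890

First differences Δy: -14, 25, -27, 19, -17, 8, -3
Mean of differences = -1.2857
Numerator Σ(Δy_t−Δȳ)(Δy_{t+1}−Δȳ) = -2012.3673
Denominator Σ(Δy_t−Δȳ)² = 2261.4286
r_1(Δy) = -2012.3673 / 2261.4286 = -0.890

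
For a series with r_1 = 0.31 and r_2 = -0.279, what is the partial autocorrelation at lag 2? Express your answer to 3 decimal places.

-0.415

φ_{22} = (r_2 − r_1²) / (1 − r_1²)
r_1² = (0.31)² = 0.0961
Numerator = -0.279 − 0.0961 = -0.3751; denominator = 1 − 0.0961 = 0.9039
φ_{22} = -0.3751 / 0.9039 = -0.415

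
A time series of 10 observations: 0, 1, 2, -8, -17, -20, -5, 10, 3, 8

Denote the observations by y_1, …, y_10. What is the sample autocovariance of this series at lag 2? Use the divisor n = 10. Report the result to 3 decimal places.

-4.432

Mean ȳ = (0 + 1 + 2 − 8 − 17 − 20 − 5 + 10 + 3 + 8)/10 = -2.6000
Σ_{t=1}^{8}(y_t−ȳ)(y_{t+2}−ȳ) = -44.3200
γ_2 = -44.3200 / 10 = -4.432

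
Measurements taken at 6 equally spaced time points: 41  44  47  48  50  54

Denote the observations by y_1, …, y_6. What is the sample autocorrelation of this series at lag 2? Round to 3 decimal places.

0.033

Mean ȳ = (41 + 44 + 47 + 48 + 50 + 54)/6 = 47.3333
Deviations from mean: -6.3333, -3.3333, -0.3333, 0.6667, 2.6667, 6.6667
Numerator Σ_{t=1}^{4}(y_t−ȳ)(y_{t+2}−ȳ) = 3.4444
Denominator Σ(y_t−ȳ)² = 103.3333
r_2 = 3.4444 / 103.3333 = 0.033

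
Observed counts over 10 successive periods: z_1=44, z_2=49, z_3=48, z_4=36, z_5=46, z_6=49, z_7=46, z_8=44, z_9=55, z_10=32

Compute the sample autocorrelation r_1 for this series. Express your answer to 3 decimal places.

Mean z̄ = (44 + 49 + 48 + 36 + 46 + 49 + 46 + 44 + 55 + 32)/10 = 44.9000
Numerator Σ_{t=1}^{9}(z_t−z̄)(z_{t+1}−z̄) = -159.7100
Denominator Σ(z_t−z̄)² = 394.9000
r_1 = -159.7100 / 394.9000 = -0.404

-0.404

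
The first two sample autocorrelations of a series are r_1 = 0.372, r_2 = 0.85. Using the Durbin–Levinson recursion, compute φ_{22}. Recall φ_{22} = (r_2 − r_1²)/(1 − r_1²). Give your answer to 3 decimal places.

φ_{22} = (r_2 − r_1²) / (1 − r_1²)
r_1² = (0.372)² = 0.138384
Numerator = 0.85 − 0.1384 = 0.7116; denominator = 1 − 0.1384 = 0.8616
φ_{22} = 0.7116 / 0.8616 = 0.826

0.826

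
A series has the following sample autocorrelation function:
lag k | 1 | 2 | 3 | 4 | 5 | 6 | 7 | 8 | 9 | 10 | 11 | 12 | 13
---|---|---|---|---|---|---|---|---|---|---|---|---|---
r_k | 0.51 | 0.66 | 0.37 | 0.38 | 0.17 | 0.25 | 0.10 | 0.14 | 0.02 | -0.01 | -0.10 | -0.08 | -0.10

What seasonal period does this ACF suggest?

The largest autocorrelation is r_2 = 0.66; the remaining lags stay at or below 0.51.
The dominant spike at lag 2 indicates a seasonal period of 2.

2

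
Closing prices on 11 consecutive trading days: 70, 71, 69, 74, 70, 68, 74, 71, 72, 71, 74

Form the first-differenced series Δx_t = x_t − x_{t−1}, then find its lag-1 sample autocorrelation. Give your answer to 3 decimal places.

First differences Δx: 1, -2, 5, -4, -2, 6, -3, 1, -1, 3
Mean of differences = 0.4000
Numerator Σ(Δx_t−Δx̄)(Δx_{t+1}−Δx̄) = -61.1600
Denominator Σ(Δx_t−Δx̄)² = 104.4000
r_1(Δx) = -61.1600 / 104.4000 = -0.586

-0.586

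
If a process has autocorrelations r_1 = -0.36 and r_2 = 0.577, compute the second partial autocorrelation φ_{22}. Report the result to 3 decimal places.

0.514

φ_{22} = (r_2 − r_1²) / (1 − r_1²)
r_1² = (-0.36)² = 0.1296
Numerator = 0.577 − 0.1296 = 0.4474; denominator = 1 − 0.1296 = 0.8704
φ_{22} = 0.4474 / 0.8704 = 0.514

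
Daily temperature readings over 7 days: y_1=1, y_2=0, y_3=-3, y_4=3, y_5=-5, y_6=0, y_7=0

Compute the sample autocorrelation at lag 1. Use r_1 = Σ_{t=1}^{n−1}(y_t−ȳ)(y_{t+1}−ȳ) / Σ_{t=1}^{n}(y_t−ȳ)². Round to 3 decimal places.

-0.652

Mean ȳ = (1 + 0 − 3 + 3 − 5 + 0 + 0)/7 = -0.5714
Deviations from mean: 1.5714, 0.5714, -2.4286, 3.5714, -4.4286, 0.5714, 0.5714
Σ(y_t−ȳ)(y_{t+1}−ȳ) = (0.8980) + (-1.3878) + (-8.6735) + (-15.8163) + (-2.5306) + (0.3265) = -27.1837
Denominator Σ(y_t−ȳ)² = 41.7143
r_1 = -27.1837 / 41.7143 = -0.652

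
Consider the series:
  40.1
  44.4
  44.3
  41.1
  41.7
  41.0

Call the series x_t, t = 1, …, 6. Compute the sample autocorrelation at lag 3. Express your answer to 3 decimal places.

Mean x̄ = (40.1 + 44.4 + 44.3 + 41.1 + 41.7 + 41.0)/6 = 42.1000
Σ(x_t−x̄)(x_{t+3}−x̄) = (2.0000) + (-0.9200) + (-2.4200) = -1.3400
Denominator Σ(x_t−x̄)² = 16.5000
r_3 = -1.3400 / 16.5000 = -0.081

-0.081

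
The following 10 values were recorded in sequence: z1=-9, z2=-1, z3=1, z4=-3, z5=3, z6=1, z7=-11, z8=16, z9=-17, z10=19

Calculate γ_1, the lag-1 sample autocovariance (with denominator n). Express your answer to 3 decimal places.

Mean z̄ = (-9 − 1 + 1 − 3 + 3 + 1 − 11 + 16 − 17 + 19)/10 = -0.1000
Σ_{t=1}^{9}(z_t−z̄)(z_{t+1}−z̄) = -784.1100
γ_1 = -784.1100 / 10 = -78.411

-78.411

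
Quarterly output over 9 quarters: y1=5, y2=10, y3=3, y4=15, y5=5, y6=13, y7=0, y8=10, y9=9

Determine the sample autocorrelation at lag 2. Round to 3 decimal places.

0.549

Mean ȳ = (5 + 10 + 3 + 15 + 5 + 13 + 0 + 10 + 9)/9 = 7.7778
Σ(y_t−ȳ)(y_{t+2}−ȳ) = (13.2716) + (16.0494) + (13.2716) + (37.7160) + (21.6049) + (11.6049) + (-9.5062) = 104.0123
Denominator Σ(y_t−ȳ)² = 189.5556
r_2 = 104.0123 / 189.5556 = 0.549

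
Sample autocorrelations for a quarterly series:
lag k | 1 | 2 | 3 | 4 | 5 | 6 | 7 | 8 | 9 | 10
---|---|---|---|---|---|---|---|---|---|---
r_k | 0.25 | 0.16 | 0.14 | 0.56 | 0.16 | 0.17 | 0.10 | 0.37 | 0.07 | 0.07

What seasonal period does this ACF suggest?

4

The largest autocorrelation is r_4 = 0.56, with a weaker echo at lag 8 (0.37); the remaining lags stay at or below 0.25. The elevated value at lag 1 (0.25), dropping to 0.16 at lag 2, reflects decaying short-term dependence rather than seasonality.
The dominant spike at lag 4 indicates a seasonal period of 4.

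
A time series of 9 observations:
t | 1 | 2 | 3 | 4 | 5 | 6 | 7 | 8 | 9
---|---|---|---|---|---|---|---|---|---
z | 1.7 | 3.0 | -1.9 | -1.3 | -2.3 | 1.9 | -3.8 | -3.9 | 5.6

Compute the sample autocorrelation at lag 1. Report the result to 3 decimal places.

Mean z̄ = (1.7 + 3.0 − 1.9 − 1.3 − 2.3 + 1.9 − 3.8 − 3.9 + 5.6)/9 = -0.1111
Numerator Σ_{t=1}^{8}(z_t−z̄)(z_{t+1}−z̄) = -14.6846
Denominator Σ(z_t−z̄)² = 86.9889
r_1 = -14.6846 / 86.9889 = -0.169

-0.169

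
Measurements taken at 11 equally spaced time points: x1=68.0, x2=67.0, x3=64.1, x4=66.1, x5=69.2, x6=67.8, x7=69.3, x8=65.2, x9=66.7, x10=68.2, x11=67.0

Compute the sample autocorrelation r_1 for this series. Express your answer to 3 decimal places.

Mean x̄ = (68.0 + 67.0 + 64.1 + 66.1 + 69.2 + 67.8 + 69.3 + 65.2 + 66.7 + 68.2 + 67.0)/11 = 67.1455
Numerator Σ_{t=1}^{10}(x_t−x̄)(x_{t+1}−x̄) = 0.1616
Denominator Σ(x_t−x̄)² = 25.5273
r_1 = 0.1616 / 25.5273 = 0.006

0.006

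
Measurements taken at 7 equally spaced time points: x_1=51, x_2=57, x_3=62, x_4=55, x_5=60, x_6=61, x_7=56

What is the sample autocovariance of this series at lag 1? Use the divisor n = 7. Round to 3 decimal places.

Mean x̄ = (51 + 57 + 62 + 55 + 60 + 61 + 56)/7 = 57.4286
Σ_{t=1}^{6}(x_t−x̄)(x_{t+1}−x̄) = -12.4694
γ_1 = -12.4694 / 7 = -1.781

-1.781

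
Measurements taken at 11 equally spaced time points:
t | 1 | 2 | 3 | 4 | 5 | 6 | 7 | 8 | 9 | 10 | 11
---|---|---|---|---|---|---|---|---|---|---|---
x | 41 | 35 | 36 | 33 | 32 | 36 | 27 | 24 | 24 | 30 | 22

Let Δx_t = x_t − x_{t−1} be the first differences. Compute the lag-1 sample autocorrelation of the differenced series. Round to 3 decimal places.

-0.369

First differences Δx: -6, 1, -3, -1, 4, -9, -3, 0, 6, -8
Mean of differences = -1.9000
Numerator Σ(Δx_t−Δx̄)(Δx_{t+1}−Δx̄) = -80.1100
Denominator Σ(Δx_t−Δx̄)² = 216.9000
r_1(Δx) = -80.1100 / 216.9000 = -0.369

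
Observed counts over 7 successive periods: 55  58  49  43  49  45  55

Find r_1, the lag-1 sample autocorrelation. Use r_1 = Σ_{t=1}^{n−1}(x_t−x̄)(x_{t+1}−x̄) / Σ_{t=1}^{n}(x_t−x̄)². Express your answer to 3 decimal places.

Mean x̄ = (55 + 58 + 49 + 43 + 49 + 45 + 55)/7 = 50.5714
Deviations from mean: 4.4286, 7.4286, -1.5714, -7.5714, -1.5714, -5.5714, 4.4286
Numerator Σ_{t=1}^{6}(x_t−x̄)(x_{t+1}−x̄) = 29.1020
Denominator Σ(x_t−x̄)² = 187.7143
r_1 = 29.1020 / 187.7143 = 0.155

0.155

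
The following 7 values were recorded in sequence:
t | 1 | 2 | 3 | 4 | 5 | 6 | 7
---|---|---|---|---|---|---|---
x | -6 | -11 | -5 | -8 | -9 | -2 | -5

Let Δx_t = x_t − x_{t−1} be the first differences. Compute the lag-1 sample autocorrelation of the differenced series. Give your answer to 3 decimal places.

First differences Δx: -5, 6, -3, -1, 7, -3
Mean of differences = 0.1667
Numerator Σ(Δx_t−Δx̄)(Δx_{t+1}−Δx̄) = -74.5278
Denominator Σ(Δx_t−Δx̄)² = 128.8333
r_1(Δx) = -74.5278 / 128.8333 = -0.578

-0.578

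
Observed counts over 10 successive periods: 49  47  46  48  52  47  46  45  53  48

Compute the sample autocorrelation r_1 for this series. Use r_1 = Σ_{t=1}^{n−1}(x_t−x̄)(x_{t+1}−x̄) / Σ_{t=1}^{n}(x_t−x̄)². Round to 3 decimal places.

-0.164

Mean x̄ = (49 + 47 + 46 + 48 + 52 + 47 + 46 + 45 + 53 + 48)/10 = 48.1000
Numerator Σ_{t=1}^{9}(x_t−x̄)(x_{t+1}−x̄) = -10.0100
Denominator Σ(x_t−x̄)² = 60.9000
r_1 = -10.0100 / 60.9000 = -0.164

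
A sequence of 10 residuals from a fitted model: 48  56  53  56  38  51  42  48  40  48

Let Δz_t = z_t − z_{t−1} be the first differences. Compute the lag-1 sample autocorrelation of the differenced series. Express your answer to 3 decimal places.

-0.737

First differences Δz: 8, -3, 3, -18, 13, -9, 6, -8, 8
Mean of differences = 0.0000
Numerator Σ(Δz_t−Δz̄)(Δz_{t+1}−Δz̄) = -604.0000
Denominator Σ(Δz_t−Δz̄)² = 820.0000
r_1(Δz) = -604.0000 / 820.0000 = -0.737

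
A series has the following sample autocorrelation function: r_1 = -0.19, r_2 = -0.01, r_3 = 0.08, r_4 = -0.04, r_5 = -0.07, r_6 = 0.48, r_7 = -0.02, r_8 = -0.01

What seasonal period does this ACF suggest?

The largest autocorrelation is r_6 = 0.48; the remaining lags stay at or below 0.08.
The dominant spike at lag 6 indicates a seasonal period of 6.

6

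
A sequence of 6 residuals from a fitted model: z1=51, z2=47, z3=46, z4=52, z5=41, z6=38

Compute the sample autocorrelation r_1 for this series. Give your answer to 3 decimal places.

0.101

Mean z̄ = (51 + 47 + 46 + 52 + 41 + 38)/6 = 45.8333
Deviations from mean: 5.1667, 1.1667, 0.1667, 6.1667, -4.8333, -7.8333
Numerator Σ_{t=1}^{5}(z_t−z̄)(z_{t+1}−z̄) = 15.3056
Denominator Σ(z_t−z̄)² = 150.8333
r_1 = 15.3056 / 150.8333 = 0.101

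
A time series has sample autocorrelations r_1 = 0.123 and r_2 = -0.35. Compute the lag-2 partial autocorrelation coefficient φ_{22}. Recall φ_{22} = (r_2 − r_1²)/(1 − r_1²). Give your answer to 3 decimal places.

φ_{22} = (r_2 − r_1²) / (1 − r_1²)
r_1² = (0.123)² = 0.015129
Numerator = -0.35 − 0.0151 = -0.3651; denominator = 1 − 0.0151 = 0.9849
φ_{22} = -0.3651 / 0.9849 = -0.371

-0.371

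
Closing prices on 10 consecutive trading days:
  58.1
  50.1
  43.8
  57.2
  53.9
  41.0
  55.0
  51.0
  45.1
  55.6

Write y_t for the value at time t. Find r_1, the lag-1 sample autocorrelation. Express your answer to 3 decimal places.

-0.379

Mean ȳ = (58.1 + 50.1 + 43.8 + 57.2 + 53.9 + 41.0 + 55.0 + 51.0 + 45.1 + 55.6)/10 = 51.0800
Numerator Σ_{t=1}^{9}(y_t−ȳ)(y_{t+1}−ȳ) = -121.8444
Denominator Σ(y_t−ȳ)² = 321.8160
r_1 = -121.8444 / 321.8160 = -0.379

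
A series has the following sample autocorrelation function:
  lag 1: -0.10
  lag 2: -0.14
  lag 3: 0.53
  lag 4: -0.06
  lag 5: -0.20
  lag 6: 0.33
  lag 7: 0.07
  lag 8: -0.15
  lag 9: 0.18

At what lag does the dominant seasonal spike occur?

The largest autocorrelation is r_3 = 0.53, with weaker echoes at lags 6 (0.33) and 9 (0.18); the remaining lags stay at or below 0.07.
The dominant spike at lag 3 indicates a seasonal period of 3.

3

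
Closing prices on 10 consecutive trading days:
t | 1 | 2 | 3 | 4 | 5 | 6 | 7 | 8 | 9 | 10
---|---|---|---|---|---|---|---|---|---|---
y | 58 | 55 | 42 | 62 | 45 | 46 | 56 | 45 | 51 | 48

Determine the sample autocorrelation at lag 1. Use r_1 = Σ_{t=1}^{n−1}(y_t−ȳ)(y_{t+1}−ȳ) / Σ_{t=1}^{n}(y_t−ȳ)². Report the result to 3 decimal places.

-0.501

Mean ȳ = (58 + 55 + 42 + 62 + 45 + 46 + 56 + 45 + 51 + 48)/10 = 50.8000
Numerator Σ_{t=1}^{9}(y_t−ȳ)(y_{t+1}−ȳ) = -199.2400
Denominator Σ(y_t−ȳ)² = 397.6000
r_1 = -199.2400 / 397.6000 = -0.501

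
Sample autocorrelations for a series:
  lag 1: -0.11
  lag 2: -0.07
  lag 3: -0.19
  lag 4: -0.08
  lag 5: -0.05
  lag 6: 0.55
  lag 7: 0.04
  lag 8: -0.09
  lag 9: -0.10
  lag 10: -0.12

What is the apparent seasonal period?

6

The largest autocorrelation is r_6 = 0.55; the remaining lags stay at or below 0.04.
The dominant spike at lag 6 indicates a seasonal period of 6.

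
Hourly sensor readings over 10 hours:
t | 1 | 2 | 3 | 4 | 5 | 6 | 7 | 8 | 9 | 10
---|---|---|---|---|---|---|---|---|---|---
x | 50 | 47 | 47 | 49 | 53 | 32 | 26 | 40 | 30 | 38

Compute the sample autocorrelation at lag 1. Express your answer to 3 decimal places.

Mean x̄ = (50 + 47 + 47 + 49 + 53 + 32 + 26 + 40 + 30 + 38)/10 = 41.2000
Numerator Σ_{t=1}^{9}(x_t−x̄)(x_{t+1}−x̄) = 320.7600
Denominator Σ(x_t−x̄)² = 797.6000
r_1 = 320.7600 / 797.6000 = 0.402

0.402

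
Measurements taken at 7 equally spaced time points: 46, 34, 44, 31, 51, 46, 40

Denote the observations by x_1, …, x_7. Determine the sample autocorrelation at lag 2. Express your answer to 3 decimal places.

0.170

Mean x̄ = (46 + 34 + 44 + 31 + 51 + 46 + 40)/7 = 41.7143
Deviations from mean: 4.2857, -7.7143, 2.2857, -10.7143, 9.2857, 4.2857, -1.7143
Σ(x_t−x̄)(x_{t+2}−x̄) = (9.7959) + (82.6531) + (21.2245) + (-45.9184) + (-15.9184) = 51.8367
Denominator Σ(x_t−x̄)² = 305.4286
r_2 = 51.8367 / 305.4286 = 0.170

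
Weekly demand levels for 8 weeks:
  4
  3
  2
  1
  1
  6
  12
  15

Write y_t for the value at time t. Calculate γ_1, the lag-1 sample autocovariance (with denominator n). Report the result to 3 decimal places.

Mean ȳ = (4 + 3 + 2 + 1 + 1 + 6 + 12 + 15)/8 = 5.5000
Deviations: -1.5000, -2.5000, -3.5000, -4.5000, -4.5000, 0.5000, 6.5000, 9.5000
Σ_{t=1}^{7}(y_t−ȳ)(y_{t+1}−ȳ) = 111.2500
γ_1 = 111.2500 / 8 = 13.906

13.906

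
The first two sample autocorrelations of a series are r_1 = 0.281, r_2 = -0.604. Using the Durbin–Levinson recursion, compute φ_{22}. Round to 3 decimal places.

φ_{22} = (r_2 − r_1²) / (1 − r_1²)
r_1² = (0.281)² = 0.078961
Numerator = -0.604 − 0.0790 = -0.6830; denominator = 1 − 0.0790 = 0.9210
φ_{22} = -0.6830 / 0.9210 = -0.742

-0.742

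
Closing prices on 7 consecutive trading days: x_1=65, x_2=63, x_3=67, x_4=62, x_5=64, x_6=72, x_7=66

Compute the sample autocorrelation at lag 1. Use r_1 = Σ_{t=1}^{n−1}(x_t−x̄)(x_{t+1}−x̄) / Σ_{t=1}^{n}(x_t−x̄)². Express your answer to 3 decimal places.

-0.138

Mean x̄ = (65 + 63 + 67 + 62 + 64 + 72 + 66)/7 = 65.5714
Deviations from mean: -0.5714, -2.5714, 1.4286, -3.5714, -1.5714, 6.4286, 0.4286
Σ(x_t−x̄)(x_{t+1}−x̄) = (1.4694) + (-3.6735) + (-5.1020) + (5.6122) + (-10.1020) + (2.7551) = -9.0408
Denominator Σ(x_t−x̄)² = 65.7143
r_1 = -9.0408 / 65.7143 = -0.138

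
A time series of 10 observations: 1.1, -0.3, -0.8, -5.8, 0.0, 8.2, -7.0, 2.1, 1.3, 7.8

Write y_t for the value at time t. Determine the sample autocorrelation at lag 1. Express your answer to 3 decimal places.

Mean ȳ = (1.1 − 0.3 − 0.8 − 5.8 + 0.0 + 8.2 − 7.0 + 2.1 + 1.3 + 7.8)/10 = 0.6600
Numerator Σ_{t=1}^{9}(y_t−ȳ)(y_{t+1}−ȳ) = -53.5976
Denominator Σ(y_t−ȳ)² = 214.4040
r_1 = -53.5976 / 214.4040 = -0.250

-0.250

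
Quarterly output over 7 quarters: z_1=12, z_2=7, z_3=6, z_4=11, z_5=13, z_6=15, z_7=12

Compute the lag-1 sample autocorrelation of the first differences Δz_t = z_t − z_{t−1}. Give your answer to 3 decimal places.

0.118

First differences Δz: -5, -1, 5, 2, 2, -3
Mean of differences = 0.0000
Numerator Σ(Δz_t−Δz̄)(Δz_{t+1}−Δz̄) = 8.0000
Denominator Σ(Δz_t−Δz̄)² = 68.0000
r_1(Δz) = 8.0000 / 68.0000 = 0.118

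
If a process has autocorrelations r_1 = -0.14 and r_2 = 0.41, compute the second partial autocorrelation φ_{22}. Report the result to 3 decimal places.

φ_{22} = (r_2 − r_1²) / (1 − r_1²)
r_1² = (-0.14)² = 0.0196
Numerator = 0.41 − 0.0196 = 0.3904; denominator = 1 − 0.0196 = 0.9804
φ_{22} = 0.3904 / 0.9804 = 0.398

0.398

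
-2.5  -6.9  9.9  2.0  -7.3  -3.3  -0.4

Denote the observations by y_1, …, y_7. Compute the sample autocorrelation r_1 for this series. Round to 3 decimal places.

Mean ȳ = (-2.5 − 6.9 + 9.9 + 2.0 − 7.3 − 3.3 − 0.4)/7 = -1.2143
Σ(y_t−ȳ)(y_{t+1}−ȳ) = (7.3102) + (-63.1927) + (35.7245) + (-19.5612) + (12.6931) + (-1.6984) = -28.7245
Denominator Σ(y_t−ȳ)² = 209.8886
r_1 = -28.7245 / 209.8886 = -0.137

-0.137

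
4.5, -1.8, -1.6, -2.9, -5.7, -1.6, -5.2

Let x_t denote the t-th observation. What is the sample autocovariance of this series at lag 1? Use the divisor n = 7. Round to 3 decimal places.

0.205

Mean x̄ = (4.5 − 1.8 − 1.6 − 2.9 − 5.7 − 1.6 − 5.2)/7 = -2.0429
Σ_{t=1}^{6}(x_t−x̄)(x_{t+1}−x̄) = 1.4339
γ_1 = 1.4339 / 7 = 0.205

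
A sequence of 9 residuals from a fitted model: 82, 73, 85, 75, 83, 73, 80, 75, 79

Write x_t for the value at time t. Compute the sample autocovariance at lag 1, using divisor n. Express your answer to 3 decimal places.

Mean x̄ = (82 + 73 + 85 + 75 + 83 + 73 + 80 + 75 + 79)/9 = 78.3333
Σ_{t=1}^{8}(x_t−x̄)(x_{t+1}−x̄) = -134.4444
γ_1 = -134.4444 / 9 = -14.938

-14.938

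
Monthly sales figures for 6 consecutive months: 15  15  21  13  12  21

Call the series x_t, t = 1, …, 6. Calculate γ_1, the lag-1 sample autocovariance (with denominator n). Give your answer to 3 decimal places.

-4.421

Mean x̄ = (15 + 15 + 21 + 13 + 12 + 21)/6 = 16.1667
Deviations: -1.1667, -1.1667, 4.8333, -3.1667, -4.1667, 4.8333
Σ_{t=1}^{5}(x_t−x̄)(x_{t+1}−x̄) = -26.5278
γ_1 = -26.5278 / 6 = -4.421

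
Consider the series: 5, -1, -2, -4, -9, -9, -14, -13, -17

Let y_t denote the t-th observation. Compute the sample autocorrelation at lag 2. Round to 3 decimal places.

0.387

Mean ȳ = (5 − 1 − 2 − 4 − 9 − 9 − 14 − 13 − 17)/9 = -7.1111
Numerator Σ_{t=1}^{7}(y_t−ȳ)(y_{t+2}−ȳ) = 157.6420
Denominator Σ(y_t−ȳ)² = 406.8889
r_2 = 157.6420 / 406.8889 = 0.387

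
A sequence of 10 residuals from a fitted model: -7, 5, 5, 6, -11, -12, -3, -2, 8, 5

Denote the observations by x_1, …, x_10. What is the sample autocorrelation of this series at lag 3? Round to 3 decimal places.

-0.556

Mean x̄ = (-7 + 5 + 5 + 6 − 11 − 12 − 3 − 2 + 8 + 5)/10 = -0.6000
Numerator Σ_{t=1}^{7}(x_t−x̄)(x_{t+3}−x̄) = -277.0800
Denominator Σ(x_t−x̄)² = 498.4000
r_3 = -277.0800 / 498.4000 = -0.556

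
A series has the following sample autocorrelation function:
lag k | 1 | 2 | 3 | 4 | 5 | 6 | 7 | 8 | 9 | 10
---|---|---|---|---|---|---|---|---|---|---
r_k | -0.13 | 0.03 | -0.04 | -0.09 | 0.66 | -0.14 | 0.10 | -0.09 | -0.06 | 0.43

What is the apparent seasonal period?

The largest autocorrelation is r_5 = 0.66, with a weaker echo at lag 10 (0.43); the remaining lags stay at or below 0.10.
The dominant spike at lag 5 indicates a seasonal period of 5.

5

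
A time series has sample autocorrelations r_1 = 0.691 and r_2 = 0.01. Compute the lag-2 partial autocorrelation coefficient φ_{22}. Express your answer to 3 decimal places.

-0.895

φ_{22} = (r_2 − r_1²) / (1 − r_1²)
r_1² = (0.691)² = 0.477481
Numerator = 0.01 − 0.4775 = -0.4675; denominator = 1 − 0.4775 = 0.5225
φ_{22} = -0.4675 / 0.5225 = -0.895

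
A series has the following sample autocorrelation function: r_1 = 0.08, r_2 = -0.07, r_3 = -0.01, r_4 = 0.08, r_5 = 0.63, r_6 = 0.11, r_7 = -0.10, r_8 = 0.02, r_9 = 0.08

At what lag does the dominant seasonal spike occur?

5

The largest autocorrelation is r_5 = 0.63; the remaining lags stay at or below 0.11.
The dominant spike at lag 5 indicates a seasonal period of 5.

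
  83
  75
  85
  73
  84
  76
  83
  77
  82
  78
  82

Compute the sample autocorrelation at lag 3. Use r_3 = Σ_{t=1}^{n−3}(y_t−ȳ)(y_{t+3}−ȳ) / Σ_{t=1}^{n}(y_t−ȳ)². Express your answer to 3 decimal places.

Mean ȳ = (83 + 75 + 85 + 73 + 84 + 76 + 83 + 77 + 82 + 78 + 82)/11 = 79.8182
Numerator Σ_{t=1}^{8}(y_t−ȳ)(y_{t+3}−ȳ) = -115.3719
Denominator Σ(y_t−ȳ)² = 169.6364
r_3 = -115.3719 / 169.6364 = -0.680

-0.680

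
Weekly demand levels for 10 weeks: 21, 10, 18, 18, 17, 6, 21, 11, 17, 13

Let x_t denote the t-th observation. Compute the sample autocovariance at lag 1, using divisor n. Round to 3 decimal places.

Mean x̄ = (21 + 10 + 18 + 18 + 17 + 6 + 21 + 11 + 17 + 13)/10 = 15.2000
Σ_{t=1}^{9}(x_t−x̄)(x_{t+1}−x̄) = -137.6400
γ_1 = -137.6400 / 10 = -13.764

-13.764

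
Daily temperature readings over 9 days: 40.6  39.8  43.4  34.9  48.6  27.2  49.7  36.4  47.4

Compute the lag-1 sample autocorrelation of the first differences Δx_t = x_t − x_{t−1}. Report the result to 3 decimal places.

First differences Δx: -0.8, 3.6, -8.5, 13.7, -21.4, 22.5, -13.3, 11.0
Mean of differences = 0.8500
Numerator Σ(Δx_t−Δx̄)(Δx_{t+1}−Δx̄) = -1367.9925
Denominator Σ(Δx_t−Δx̄)² = 1529.8600
r_1(Δx) = -1367.9925 / 1529.8600 = -0.894

-0.894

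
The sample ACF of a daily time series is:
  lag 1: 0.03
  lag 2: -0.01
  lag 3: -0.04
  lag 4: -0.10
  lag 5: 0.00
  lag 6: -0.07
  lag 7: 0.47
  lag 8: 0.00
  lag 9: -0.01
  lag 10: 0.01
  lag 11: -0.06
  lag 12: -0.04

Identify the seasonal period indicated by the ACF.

7

The largest autocorrelation is r_7 = 0.47; the remaining lags stay at or below 0.03.
The dominant spike at lag 7 indicates a seasonal period of 7.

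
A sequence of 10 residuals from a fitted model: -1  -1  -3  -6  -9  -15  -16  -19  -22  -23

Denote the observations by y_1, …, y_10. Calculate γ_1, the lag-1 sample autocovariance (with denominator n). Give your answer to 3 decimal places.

Mean ȳ = (-1 − 1 − 3 − 6 − 9 − 15 − 16 − 19 − 22 − 23)/10 = -11.5000
Σ_{t=1}^{9}(y_t−ȳ)(y_{t+1}−ȳ) = 500.2500
γ_1 = 500.2500 / 10 = 50.025

50.025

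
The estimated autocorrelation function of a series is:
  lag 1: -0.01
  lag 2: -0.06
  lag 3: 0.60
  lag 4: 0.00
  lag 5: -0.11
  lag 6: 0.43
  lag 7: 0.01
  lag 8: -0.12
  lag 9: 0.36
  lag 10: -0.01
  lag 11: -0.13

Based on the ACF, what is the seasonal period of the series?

3

The largest autocorrelation is r_3 = 0.60, with weaker echoes at lags 6 (0.43) and 9 (0.36); the remaining lags stay at or below 0.01.
The dominant spike at lag 3 indicates a seasonal period of 3.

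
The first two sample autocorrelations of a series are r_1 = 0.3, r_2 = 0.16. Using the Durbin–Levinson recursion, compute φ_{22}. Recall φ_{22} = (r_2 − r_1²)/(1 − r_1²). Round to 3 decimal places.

0.077

φ_{22} = (r_2 − r_1²) / (1 − r_1²)
r_1² = (0.3)² = 0.09
Numerator = 0.16 − 0.0900 = 0.0700; denominator = 1 − 0.0900 = 0.9100
φ_{22} = 0.0700 / 0.9100 = 0.077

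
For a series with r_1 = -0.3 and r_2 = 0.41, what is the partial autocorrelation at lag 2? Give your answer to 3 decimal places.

0.352

φ_{22} = (r_2 − r_1²) / (1 − r_1²)
r_1² = (-0.3)² = 0.09
Numerator = 0.41 − 0.0900 = 0.3200; denominator = 1 − 0.0900 = 0.9100
φ_{22} = 0.3200 / 0.9100 = 0.352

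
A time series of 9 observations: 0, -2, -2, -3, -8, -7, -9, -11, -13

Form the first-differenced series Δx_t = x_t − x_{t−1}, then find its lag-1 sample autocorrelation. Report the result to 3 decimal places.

First differences Δx: -2, 0, -1, -5, 1, -2, -2, -2
Mean of differences = -1.6250
Numerator Σ(Δx_t−Δx̄)(Δx_{t+1}−Δx̄) = -11.2656
Denominator Σ(Δx_t−Δx̄)² = 21.8750
r_1(Δx) = -11.2656 / 21.8750 = -0.515

-0.515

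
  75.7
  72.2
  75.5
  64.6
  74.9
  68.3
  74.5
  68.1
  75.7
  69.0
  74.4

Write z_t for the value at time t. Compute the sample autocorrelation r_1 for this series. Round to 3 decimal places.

-0.707

Mean z̄ = (75.7 + 72.2 + 75.5 + 64.6 + 74.9 + 68.3 + 74.5 + 68.1 + 75.7 + 69.0 + 74.4)/11 = 72.0818
Numerator Σ_{t=1}^{10}(z_t−z̄)(z_{t+1}−z̄) = -107.9612
Denominator Σ(z_t−z̄)² = 152.6764
r_1 = -107.9612 / 152.6764 = -0.707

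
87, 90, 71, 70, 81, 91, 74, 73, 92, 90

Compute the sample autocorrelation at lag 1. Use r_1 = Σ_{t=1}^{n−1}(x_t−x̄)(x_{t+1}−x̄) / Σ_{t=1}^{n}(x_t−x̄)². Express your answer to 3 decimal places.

0.101

Mean x̄ = (87 + 90 + 71 + 70 + 81 + 91 + 74 + 73 + 92 + 90)/10 = 81.9000
Numerator Σ_{t=1}^{9}(x_t−x̄)(x_{t+1}−x̄) = 75.5900
Denominator Σ(x_t−x̄)² = 744.9000
r_1 = 75.5900 / 744.9000 = 0.101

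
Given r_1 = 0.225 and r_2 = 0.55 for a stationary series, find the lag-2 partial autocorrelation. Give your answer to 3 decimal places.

φ_{22} = (r_2 − r_1²) / (1 − r_1²)
r_1² = (0.225)² = 0.050625
Numerator = 0.55 − 0.0506 = 0.4994; denominator = 1 − 0.0506 = 0.9494
φ_{22} = 0.4994 / 0.9494 = 0.526

0.526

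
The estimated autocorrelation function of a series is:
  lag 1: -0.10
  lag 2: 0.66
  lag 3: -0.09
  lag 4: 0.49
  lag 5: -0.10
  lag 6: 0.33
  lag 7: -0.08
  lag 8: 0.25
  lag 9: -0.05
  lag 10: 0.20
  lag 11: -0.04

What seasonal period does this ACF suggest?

2

The largest autocorrelation is r_2 = 0.66, with weaker echoes at lags 4 (0.49), 6 (0.33), 8 (0.25) and 10 (0.20); the remaining lags stay at or below -0.04.
The dominant spike at lag 2 indicates a seasonal period of 2.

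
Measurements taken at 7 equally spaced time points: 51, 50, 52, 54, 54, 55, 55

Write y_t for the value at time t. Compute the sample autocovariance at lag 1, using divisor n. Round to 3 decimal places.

Mean ȳ = (51 + 50 + 52 + 54 + 54 + 55 + 55)/7 = 53.0000
Deviations: -2.0000, -3.0000, -1.0000, 1.0000, 1.0000, 2.0000, 2.0000
Σ_{t=1}^{6}(y_t−ȳ)(y_{t+1}−ȳ) = 15.0000
γ_1 = 15.0000 / 7 = 2.143

2.143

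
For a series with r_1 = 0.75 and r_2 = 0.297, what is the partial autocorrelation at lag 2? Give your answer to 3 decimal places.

φ_{22} = (r_2 − r_1²) / (1 − r_1²)
r_1² = (0.75)² = 0.5625
Numerator = 0.297 − 0.5625 = -0.2655; denominator = 1 − 0.5625 = 0.4375
φ_{22} = -0.2655 / 0.4375 = -0.607

-0.607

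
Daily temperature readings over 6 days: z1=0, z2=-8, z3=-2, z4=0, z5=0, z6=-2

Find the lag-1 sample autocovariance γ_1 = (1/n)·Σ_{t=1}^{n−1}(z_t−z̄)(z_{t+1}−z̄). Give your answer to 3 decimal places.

-1.333

Mean z̄ = (0 − 8 − 2 + 0 + 0 − 2)/6 = -2.0000
Deviations: 2.0000, -6.0000, 0.0000, 2.0000, 2.0000, 0.0000
Σ_{t=1}^{5}(z_t−z̄)(z_{t+1}−z̄) = -8.0000
γ_1 = -8.0000 / 6 = -1.333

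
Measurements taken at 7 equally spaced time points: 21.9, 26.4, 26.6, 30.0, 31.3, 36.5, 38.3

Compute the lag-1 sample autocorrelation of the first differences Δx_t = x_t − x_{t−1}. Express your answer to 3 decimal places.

First differences Δx: 4.5, 0.2, 3.4, 1.3, 5.2, 1.8
Mean of differences = 2.7333
Numerator Σ(Δx_t−Δx̄)(Δx_{t+1}−Δx̄) = -12.9578
Denominator Σ(Δx_t−Δx̄)² = 18.9933
r_1(Δx) = -12.9578 / 18.9933 = -0.682

-0.682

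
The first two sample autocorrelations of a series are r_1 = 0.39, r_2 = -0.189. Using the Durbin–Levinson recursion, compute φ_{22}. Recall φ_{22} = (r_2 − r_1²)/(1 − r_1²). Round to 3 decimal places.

φ_{22} = (r_2 − r_1²) / (1 − r_1²)
r_1² = (0.39)² = 0.1521
Numerator = -0.189 − 0.1521 = -0.3411; denominator = 1 − 0.1521 = 0.8479
φ_{22} = -0.3411 / 0.8479 = -0.402

-0.402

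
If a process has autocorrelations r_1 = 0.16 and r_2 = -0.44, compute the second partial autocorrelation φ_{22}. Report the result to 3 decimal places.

-0.478

φ_{22} = (r_2 − r_1²) / (1 − r_1²)
r_1² = (0.16)² = 0.0256
Numerator = -0.44 − 0.0256 = -0.4656; denominator = 1 − 0.0256 = 0.9744
φ_{22} = -0.4656 / 0.9744 = -0.478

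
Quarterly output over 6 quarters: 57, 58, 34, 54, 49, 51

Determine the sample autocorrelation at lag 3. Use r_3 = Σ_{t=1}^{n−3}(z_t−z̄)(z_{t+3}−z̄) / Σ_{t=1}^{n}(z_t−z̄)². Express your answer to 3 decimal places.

0.008

Mean z̄ = (57 + 58 + 34 + 54 + 49 + 51)/6 = 50.5000
Deviations from mean: 6.5000, 7.5000, -16.5000, 3.5000, -1.5000, 0.5000
Σ(z_t−z̄)(z_{t+3}−z̄) = (22.7500) + (-11.2500) + (-8.2500) = 3.2500
Denominator Σ(z_t−z̄)² = 385.5000
r_3 = 3.2500 / 385.5000 = 0.008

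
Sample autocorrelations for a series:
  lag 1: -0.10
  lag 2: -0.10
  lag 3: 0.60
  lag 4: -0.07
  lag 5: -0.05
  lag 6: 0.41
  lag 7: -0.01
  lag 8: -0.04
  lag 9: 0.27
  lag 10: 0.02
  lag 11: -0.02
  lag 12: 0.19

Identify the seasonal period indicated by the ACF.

The largest autocorrelation is r_3 = 0.60, with weaker echoes at lags 6 (0.41), 9 (0.27) and 12 (0.19); the remaining lags stay at or below 0.02.
The dominant spike at lag 3 indicates a seasonal period of 3.

3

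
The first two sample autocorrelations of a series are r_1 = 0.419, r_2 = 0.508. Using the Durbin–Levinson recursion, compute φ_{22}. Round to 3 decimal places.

0.403

φ_{22} = (r_2 − r_1²) / (1 − r_1²)
r_1² = (0.419)² = 0.175561
Numerator = 0.508 − 0.1756 = 0.3324; denominator = 1 − 0.1756 = 0.8244
φ_{22} = 0.3324 / 0.8244 = 0.403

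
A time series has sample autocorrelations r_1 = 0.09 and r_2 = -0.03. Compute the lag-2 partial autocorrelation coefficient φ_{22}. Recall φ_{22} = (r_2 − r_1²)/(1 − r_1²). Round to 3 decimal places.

-0.038

φ_{22} = (r_2 − r_1²) / (1 − r_1²)
r_1² = (0.09)² = 0.0081
Numerator = -0.03 − 0.0081 = -0.0381; denominator = 1 − 0.0081 = 0.9919
φ_{22} = -0.0381 / 0.9919 = -0.038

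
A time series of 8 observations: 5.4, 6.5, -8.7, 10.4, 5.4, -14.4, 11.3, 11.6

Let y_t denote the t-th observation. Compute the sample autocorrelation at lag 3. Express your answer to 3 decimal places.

0.465

Mean ȳ = (5.4 + 6.5 − 8.7 + 10.4 + 5.4 − 14.4 + 11.3 + 11.6)/8 = 3.4375
Deviations from mean: 1.9625, 3.0625, -12.1375, 6.9625, 1.9625, -17.8375, 7.8625, 8.1625
Σ(y_t−ȳ)(y_{t+3}−ȳ) = (13.6639) + (6.0102) + (216.5027) + (54.7427) + (16.0189) = 306.9383
Denominator Σ(y_t−ȳ)² = 659.4988
r_3 = 306.9383 / 659.4988 = 0.465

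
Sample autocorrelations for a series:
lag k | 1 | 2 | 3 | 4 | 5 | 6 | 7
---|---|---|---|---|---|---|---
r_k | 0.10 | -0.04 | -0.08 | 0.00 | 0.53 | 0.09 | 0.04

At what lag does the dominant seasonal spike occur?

5

The largest autocorrelation is r_5 = 0.53; the remaining lags stay at or below 0.10.
The dominant spike at lag 5 indicates a seasonal period of 5.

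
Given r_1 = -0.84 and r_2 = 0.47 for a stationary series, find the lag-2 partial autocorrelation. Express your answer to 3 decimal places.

-0.800

φ_{22} = (r_2 − r_1²) / (1 − r_1²)
r_1² = (-0.84)² = 0.7056
Numerator = 0.47 − 0.7056 = -0.2356; denominator = 1 − 0.7056 = 0.2944
φ_{22} = -0.2356 / 0.2944 = -0.800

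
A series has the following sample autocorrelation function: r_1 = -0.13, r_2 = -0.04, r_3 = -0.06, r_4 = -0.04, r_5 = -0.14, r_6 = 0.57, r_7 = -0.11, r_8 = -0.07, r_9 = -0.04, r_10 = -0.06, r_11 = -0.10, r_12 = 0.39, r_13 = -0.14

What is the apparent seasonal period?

6

The largest autocorrelation is r_6 = 0.57, with a weaker echo at lag 12 (0.39); the remaining lags stay at or below -0.04.
The dominant spike at lag 6 indicates a seasonal period of 6.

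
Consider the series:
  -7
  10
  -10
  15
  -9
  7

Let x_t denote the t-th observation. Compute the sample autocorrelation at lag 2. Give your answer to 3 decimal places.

0.682

Mean x̄ = (-7 + 10 − 10 + 15 − 9 + 7)/6 = 1.0000
Numerator Σ_{t=1}^{4}(x_t−x̄)(x_{t+2}−x̄) = 408.0000
Denominator Σ(x_t−x̄)² = 598.0000
r_2 = 408.0000 / 598.0000 = 0.682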